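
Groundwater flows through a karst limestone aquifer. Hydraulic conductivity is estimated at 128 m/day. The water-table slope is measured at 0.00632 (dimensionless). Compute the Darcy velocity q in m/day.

0.809

Hydraulic gradient i = 0.00632.
Specific discharge q = K · i = 128.0 × 0.006320 = 0.8090 m/day.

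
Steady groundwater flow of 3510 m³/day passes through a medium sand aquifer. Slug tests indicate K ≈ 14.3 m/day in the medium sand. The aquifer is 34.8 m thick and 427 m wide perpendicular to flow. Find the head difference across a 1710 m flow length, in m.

28.2

Cross-sectional area A = 427 × 34.8 = 14860 m².
From Q = K·A·i, i = Q / (K·A) = 3510 / (14.30 × 14860) = 0.01652.
Head loss Δh = i · L = 0.01652 × 1710 = 28.25 m.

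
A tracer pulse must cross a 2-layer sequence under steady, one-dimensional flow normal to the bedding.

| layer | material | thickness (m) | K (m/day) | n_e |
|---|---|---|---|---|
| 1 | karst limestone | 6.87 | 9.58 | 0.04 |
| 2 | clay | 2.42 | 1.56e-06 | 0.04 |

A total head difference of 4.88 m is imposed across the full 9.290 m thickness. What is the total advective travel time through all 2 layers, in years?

323

With flow normal to the layers, continuity requires the same specific discharge q through every layer.
Σ(b_i/K_i) = 6.87/9.58 + 2.42/1.56e-06 = 1.551e+06 d.
q = Δh / Σ(b_i/K_i) = 4.88 / 1.551e+06 = 3.146e-06 m/day.
In each layer the seepage velocity is v_i = q/n_i, so the layer transit time is t_i = b_i·n_i / q:
  layer 1 (karst limestone): t_1 = 6.87 × 0.04 / 3.146e-06 = 87355 d
  layer 2 (clay): t_2 = 2.42 × 0.04 / 3.146e-06 = 30771 d
Total t = Σ t_i = 1.181e+05 days = 323.4 years.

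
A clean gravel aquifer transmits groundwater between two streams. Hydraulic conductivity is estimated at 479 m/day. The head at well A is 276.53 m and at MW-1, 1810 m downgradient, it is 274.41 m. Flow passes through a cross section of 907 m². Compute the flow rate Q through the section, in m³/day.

509

Hydraulic gradient i = (276.53 − 274.41) / 1810 = 2.12 / 1810 = 0.001171.
Darcy's law: Q = K · A · i = 479.0 × 907.0 × 0.001171 = 508.9 m³/day.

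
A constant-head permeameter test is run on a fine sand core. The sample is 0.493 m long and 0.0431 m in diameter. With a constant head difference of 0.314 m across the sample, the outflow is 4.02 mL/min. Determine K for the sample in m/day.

Cross-sectional area A = π·(d/2)² = π × (0.0431/2)² = 0.001459 m².
Convert discharge: 4.02 mL/min = 6.700e-08 m³/s.
Darcy's law rearranged: K = Q·L / (A·Δh) = 6.700e-08 × 0.493 / (0.001459 × 0.314) = 7.210e-05 m/s = 6.230 m/day.

6.23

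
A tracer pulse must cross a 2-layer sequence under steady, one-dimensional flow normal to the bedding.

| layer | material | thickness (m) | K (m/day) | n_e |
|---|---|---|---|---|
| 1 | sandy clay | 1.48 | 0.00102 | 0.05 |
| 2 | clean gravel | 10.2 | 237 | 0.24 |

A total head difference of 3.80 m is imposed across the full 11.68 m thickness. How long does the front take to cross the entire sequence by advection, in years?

2.64

With flow normal to the layers, continuity requires the same specific discharge q through every layer.
Σ(b_i/K_i) = 1.48/0.00102 + 10.2/237 = 1451 d.
q = Δh / Σ(b_i/K_i) = 3.80 / 1451 = 0.002619 m/day.
In each layer the seepage velocity is v_i = q/n_i, so the layer transit time is t_i = b_i·n_i / q:
  layer 1 (sandy clay): t_1 = 1.48 × 0.05 / 0.002619 = 28.26 d
  layer 2 (clean gravel): t_2 = 10.2 × 0.24 / 0.002619 = 934.8 d
Total t = Σ t_i = 963.0 days = 2.637 years.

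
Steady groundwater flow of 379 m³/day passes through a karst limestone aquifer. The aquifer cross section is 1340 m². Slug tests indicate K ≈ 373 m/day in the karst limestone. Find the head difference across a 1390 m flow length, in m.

From Q = K·A·i, i = Q / (K·A) = 379 / (373.0 × 1340) = 0.0007583.
Head loss Δh = i · L = 0.0007583 × 1390 = 1.054 m.

1.05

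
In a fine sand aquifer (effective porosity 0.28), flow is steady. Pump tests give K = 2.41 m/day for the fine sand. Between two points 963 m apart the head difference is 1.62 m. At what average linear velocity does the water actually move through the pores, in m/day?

0.0145

Hydraulic gradient i = Δh / L = 1.62 / 963 = 0.001682.
Darcy flux q = K · i = 2.410 × 0.001682 = 0.004054 m/day.
Seepage velocity v = q / n_e = 0.004054 / 0.28 = 0.01448 m/day.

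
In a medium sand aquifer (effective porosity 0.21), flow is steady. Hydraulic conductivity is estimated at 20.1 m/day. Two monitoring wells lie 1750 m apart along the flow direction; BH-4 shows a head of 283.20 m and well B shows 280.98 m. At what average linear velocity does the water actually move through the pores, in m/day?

Hydraulic gradient i = (283.20 − 280.98) / 1750 = 2.22 / 1750 = 0.001269.
Darcy flux q = K · i = 20.10 × 0.001269 = 0.02550 m/day.
Seepage velocity v = q / n_e = 0.02550 / 0.21 = 0.1214 m/day.

0.121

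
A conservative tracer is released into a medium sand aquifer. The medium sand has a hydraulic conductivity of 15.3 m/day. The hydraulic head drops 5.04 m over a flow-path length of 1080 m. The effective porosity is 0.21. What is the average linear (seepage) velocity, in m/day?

Hydraulic gradient i = Δh / L = 5.04 / 1080 = 0.004667.
Darcy flux q = K · i = 15.30 × 0.004667 = 0.07140 m/day.
Seepage velocity v = q / n_e = 0.07140 / 0.21 = 0.3400 m/day.

0.340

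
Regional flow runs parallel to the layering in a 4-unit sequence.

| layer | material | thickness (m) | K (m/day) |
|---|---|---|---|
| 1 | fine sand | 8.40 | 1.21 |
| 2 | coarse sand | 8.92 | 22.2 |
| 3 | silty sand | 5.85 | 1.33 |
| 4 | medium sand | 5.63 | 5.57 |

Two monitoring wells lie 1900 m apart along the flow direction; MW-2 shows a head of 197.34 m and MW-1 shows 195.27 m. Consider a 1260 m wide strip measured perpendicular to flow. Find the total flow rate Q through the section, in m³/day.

340

Flow is parallel to layering, so each bed carries its own Darcy discharge and the transmissivities add.
Σ(K_i·b_i) = 1.21×8.40 + 22.2×8.92 + 1.33×5.85 + 5.57×5.63 = 247.3 m²/day.
Hydraulic gradient i = (197.34 − 195.27) / 1900 = 2.07 / 1900 = 0.001089.
Q = Σ(K_i·b_i) · W · i = 247.3 × 1260 × 0.001089 = 339.5 m³/day.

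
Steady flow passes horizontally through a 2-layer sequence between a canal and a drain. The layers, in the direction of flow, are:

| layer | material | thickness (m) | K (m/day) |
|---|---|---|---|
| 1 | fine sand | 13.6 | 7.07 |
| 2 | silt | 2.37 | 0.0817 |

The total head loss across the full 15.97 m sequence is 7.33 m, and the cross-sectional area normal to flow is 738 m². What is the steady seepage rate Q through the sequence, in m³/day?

175

Flow is perpendicular to layering, so the layers act in series and the equivalent K is the thickness-weighted harmonic mean.
Total thickness L = 13.6 + 2.37 = 15.97 m.
Σ(b_i/K_i) = 13.6/7.07 + 2.37/0.0817 = 30.93 d.
K_eq = L / Σ(b_i/K_i) = 15.97 / 30.93 = 0.5163 m/day.
Q = K_eq · A · (Δh/L) = 0.5163 × 738 × (7.33/15.97) = 174.9 m³/day.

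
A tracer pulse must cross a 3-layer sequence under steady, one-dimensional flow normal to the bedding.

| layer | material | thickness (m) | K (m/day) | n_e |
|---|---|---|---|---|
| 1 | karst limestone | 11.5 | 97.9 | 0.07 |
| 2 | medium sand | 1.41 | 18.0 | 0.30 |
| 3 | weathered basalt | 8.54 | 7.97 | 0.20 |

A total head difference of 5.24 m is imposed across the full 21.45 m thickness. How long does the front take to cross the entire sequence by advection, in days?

0.710

With flow normal to the layers, continuity requires the same specific discharge q through every layer.
Σ(b_i/K_i) = 11.5/97.9 + 1.41/18.0 + 8.54/7.97 = 1.267 d.
q = Δh / Σ(b_i/K_i) = 5.24 / 1.267 = 4.135 m/day.
In each layer the seepage velocity is v_i = q/n_i, so the layer transit time is t_i = b_i·n_i / q:
  layer 1 (karst limestone): t_1 = 11.5 × 0.07 / 4.135 = 0.1947 d
  layer 2 (medium sand): t_2 = 1.41 × 0.30 / 4.135 = 0.1023 d
  layer 3 (weathered basalt): t_3 = 8.54 × 0.20 / 4.135 = 0.4131 d
Total t = Σ t_i = 0.7101 days.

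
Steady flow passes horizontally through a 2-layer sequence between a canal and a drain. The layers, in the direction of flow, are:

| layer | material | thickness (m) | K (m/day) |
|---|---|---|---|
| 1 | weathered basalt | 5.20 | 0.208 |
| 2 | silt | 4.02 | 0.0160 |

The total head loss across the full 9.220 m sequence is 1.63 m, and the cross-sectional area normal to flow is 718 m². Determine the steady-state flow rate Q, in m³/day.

Flow is perpendicular to layering, so the layers act in series and the equivalent K is the thickness-weighted harmonic mean.
Total thickness L = 5.20 + 4.02 = 9.220 m.
Σ(b_i/K_i) = 5.20/0.208 + 4.02/0.0160 = 276.2 d.
K_eq = L / Σ(b_i/K_i) = 9.220 / 276.2 = 0.03338 m/day.
Q = K_eq · A · (Δh/L) = 0.03338 × 718 × (1.63/9.220) = 4.237 m³/day.

4.24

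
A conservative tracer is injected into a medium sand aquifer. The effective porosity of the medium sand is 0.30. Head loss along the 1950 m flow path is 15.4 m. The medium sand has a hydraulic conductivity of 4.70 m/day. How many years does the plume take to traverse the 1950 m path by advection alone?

Hydraulic gradient i = Δh / L = 15.4 / 1950 = 0.007897.
Darcy flux q = K · i = 4.700 × 0.007897 = 0.03712 m/day.
Seepage velocity v = q / n_e = 0.03712 / 0.30 = 0.1237 m/day.
Travel time t = L / v = 1950 / 0.1237 = 15761 days = 43.15 years.

43.2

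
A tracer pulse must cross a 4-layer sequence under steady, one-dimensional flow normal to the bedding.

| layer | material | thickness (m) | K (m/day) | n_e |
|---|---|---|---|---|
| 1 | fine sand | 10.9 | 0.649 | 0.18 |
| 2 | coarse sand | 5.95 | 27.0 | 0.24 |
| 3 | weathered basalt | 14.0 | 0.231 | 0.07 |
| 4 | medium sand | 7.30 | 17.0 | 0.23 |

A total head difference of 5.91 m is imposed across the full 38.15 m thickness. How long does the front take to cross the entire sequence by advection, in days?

With flow normal to the layers, continuity requires the same specific discharge q through every layer.
Σ(b_i/K_i) = 10.9/0.649 + 5.95/27.0 + 14.0/0.231 + 7.30/17.0 = 78.05 d.
q = Δh / Σ(b_i/K_i) = 5.91 / 78.05 = 0.07572 m/day.
In each layer the seepage velocity is v_i = q/n_i, so the layer transit time is t_i = b_i·n_i / q:
  layer 1 (fine sand): t_1 = 10.9 × 0.18 / 0.07572 = 25.91 d
  layer 2 (coarse sand): t_2 = 5.95 × 0.24 / 0.07572 = 18.86 d
  layer 3 (weathered basalt): t_3 = 14.0 × 0.07 / 0.07572 = 12.94 d
  layer 4 (medium sand): t_4 = 7.30 × 0.23 / 0.07572 = 22.17 d
Total t = Σ t_i = 79.89 days.

79.9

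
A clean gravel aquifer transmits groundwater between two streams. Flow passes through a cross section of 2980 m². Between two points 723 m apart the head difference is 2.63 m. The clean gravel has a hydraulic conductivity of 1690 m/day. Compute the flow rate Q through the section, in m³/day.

Hydraulic gradient i = Δh / L = 2.63 / 723 = 0.003638.
Darcy's law: Q = K · A · i = 1690 × 2980 × 0.003638 = 18320 m³/day.

18300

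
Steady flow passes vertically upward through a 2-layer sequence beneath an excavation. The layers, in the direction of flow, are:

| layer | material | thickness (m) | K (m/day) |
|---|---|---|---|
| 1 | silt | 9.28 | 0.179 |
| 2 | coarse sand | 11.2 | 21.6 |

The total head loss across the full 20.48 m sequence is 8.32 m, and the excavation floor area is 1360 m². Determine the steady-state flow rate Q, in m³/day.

216

Flow is perpendicular to layering, so the layers act in series and the equivalent K is the thickness-weighted harmonic mean.
Total thickness L = 9.28 + 11.2 = 20.48 m.
Σ(b_i/K_i) = 9.28/0.179 + 11.2/21.6 = 52.36 d.
K_eq = L / Σ(b_i/K_i) = 20.48 / 52.36 = 0.3911 m/day.
Q = K_eq · A · (Δh/L) = 0.3911 × 1360 × (8.32/20.48) = 216.1 m³/day.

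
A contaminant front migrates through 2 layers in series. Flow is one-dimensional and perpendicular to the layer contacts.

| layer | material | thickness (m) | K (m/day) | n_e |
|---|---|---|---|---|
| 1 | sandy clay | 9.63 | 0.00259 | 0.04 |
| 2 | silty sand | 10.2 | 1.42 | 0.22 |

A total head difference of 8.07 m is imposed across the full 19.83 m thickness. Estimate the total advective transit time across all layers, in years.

3.32

With flow normal to the layers, continuity requires the same specific discharge q through every layer.
Σ(b_i/K_i) = 9.63/0.00259 + 10.2/1.42 = 3725 d.
q = Δh / Σ(b_i/K_i) = 8.07 / 3725 = 0.002166 m/day.
In each layer the seepage velocity is v_i = q/n_i, so the layer transit time is t_i = b_i·n_i / q:
  layer 1 (sandy clay): t_1 = 9.63 × 0.04 / 0.002166 = 177.8 d
  layer 2 (silty sand): t_2 = 10.2 × 0.22 / 0.002166 = 1036 d
Total t = Σ t_i = 1214 days = 3.323 years.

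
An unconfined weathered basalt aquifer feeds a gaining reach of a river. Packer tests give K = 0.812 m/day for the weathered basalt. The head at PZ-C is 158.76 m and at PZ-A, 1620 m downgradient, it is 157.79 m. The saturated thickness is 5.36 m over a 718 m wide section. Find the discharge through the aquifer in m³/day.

1.87

Cross-sectional area A = 718 × 5.36 = 3848 m².
Hydraulic gradient i = (158.76 − 157.79) / 1620 = 0.97 / 1620 = 0.0005988.
Darcy's law: Q = K · A · i = 0.8120 × 3848 × 0.0005988 = 1.871 m³/day.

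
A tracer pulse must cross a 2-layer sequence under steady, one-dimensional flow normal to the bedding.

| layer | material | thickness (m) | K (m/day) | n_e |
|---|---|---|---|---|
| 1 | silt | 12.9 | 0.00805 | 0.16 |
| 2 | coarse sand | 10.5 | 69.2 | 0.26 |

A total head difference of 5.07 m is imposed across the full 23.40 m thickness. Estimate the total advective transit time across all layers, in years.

4.15

With flow normal to the layers, continuity requires the same specific discharge q through every layer.
Σ(b_i/K_i) = 12.9/0.00805 + 10.5/69.2 = 1603 d.
q = Δh / Σ(b_i/K_i) = 5.07 / 1603 = 0.003164 m/day.
In each layer the seepage velocity is v_i = q/n_i, so the layer transit time is t_i = b_i·n_i / q:
  layer 1 (silt): t_1 = 12.9 × 0.16 / 0.003164 = 652.4 d
  layer 2 (coarse sand): t_2 = 10.5 × 0.26 / 0.003164 = 863.0 d
Total t = Σ t_i = 1515 days = 4.149 years.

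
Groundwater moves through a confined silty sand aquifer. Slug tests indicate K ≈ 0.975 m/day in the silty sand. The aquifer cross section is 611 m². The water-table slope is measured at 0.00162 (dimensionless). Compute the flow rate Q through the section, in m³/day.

Hydraulic gradient i = 0.00162.
Darcy's law: Q = K · A · i = 0.9750 × 611.0 × 0.001620 = 0.9651 m³/day.

0.965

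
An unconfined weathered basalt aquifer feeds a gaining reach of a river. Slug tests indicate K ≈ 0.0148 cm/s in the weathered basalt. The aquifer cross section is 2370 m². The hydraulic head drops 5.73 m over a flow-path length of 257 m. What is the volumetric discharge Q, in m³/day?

676

Convert K: 0.0148 cm/s × 864 = 12.79 m/day.
Hydraulic gradient i = Δh / L = 5.73 / 257 = 0.02230.
Darcy's law: Q = K · A · i = 12.79 × 2370 × 0.02230 = 675.7 m³/day.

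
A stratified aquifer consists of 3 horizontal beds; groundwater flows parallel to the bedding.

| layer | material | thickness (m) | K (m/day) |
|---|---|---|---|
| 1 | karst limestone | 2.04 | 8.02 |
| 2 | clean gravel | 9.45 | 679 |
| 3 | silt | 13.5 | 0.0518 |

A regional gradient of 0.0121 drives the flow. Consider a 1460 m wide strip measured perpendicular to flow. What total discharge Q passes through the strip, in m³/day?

114000

Flow is parallel to layering, so each bed carries its own Darcy discharge and the transmissivities add.
Σ(K_i·b_i) = 8.02×2.04 + 679×9.45 + 0.0518×13.5 = 6434 m²/day.
Hydraulic gradient i = 0.0121.
Q = Σ(K_i·b_i) · W · i = 6434 × 1460 × 0.01210 = 1.137e+05 m³/day.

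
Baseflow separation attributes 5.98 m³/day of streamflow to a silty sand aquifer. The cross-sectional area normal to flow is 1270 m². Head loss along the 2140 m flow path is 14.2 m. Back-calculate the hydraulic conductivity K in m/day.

Hydraulic gradient i = Δh / L = 14.2 / 2140 = 0.006636.
From Q = K·A·i, K = Q / (A·i) = 5.98 / (1270 × 0.006636) = 0.7096 m/day.

0.710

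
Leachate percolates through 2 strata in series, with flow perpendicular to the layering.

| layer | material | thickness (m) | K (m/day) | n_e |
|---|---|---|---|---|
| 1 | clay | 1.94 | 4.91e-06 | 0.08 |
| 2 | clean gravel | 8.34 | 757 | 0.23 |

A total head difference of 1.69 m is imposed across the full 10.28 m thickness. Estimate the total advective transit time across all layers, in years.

With flow normal to the layers, continuity requires the same specific discharge q through every layer.
Σ(b_i/K_i) = 1.94/4.91e-06 + 8.34/757 = 3.951e+05 d.
q = Δh / Σ(b_i/K_i) = 1.69 / 3.951e+05 = 4.277e-06 m/day.
In each layer the seepage velocity is v_i = q/n_i, so the layer transit time is t_i = b_i·n_i / q:
  layer 1 (clay): t_1 = 1.94 × 0.08 / 4.277e-06 = 36285 d
  layer 2 (clean gravel): t_2 = 8.34 × 0.23 / 4.277e-06 = 4.485e+05 d
Total t = Σ t_i = 4.847e+05 days = 1327 years.

1330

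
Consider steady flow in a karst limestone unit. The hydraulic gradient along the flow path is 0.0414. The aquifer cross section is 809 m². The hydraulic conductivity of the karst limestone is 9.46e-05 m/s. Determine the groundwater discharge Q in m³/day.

274

Convert K: 9.46e-05 m/s × 86400 = 8.173 m/day.
Hydraulic gradient i = 0.0414.
Darcy's law: Q = K · A · i = 8.173 × 809.0 × 0.04140 = 273.7 m³/day.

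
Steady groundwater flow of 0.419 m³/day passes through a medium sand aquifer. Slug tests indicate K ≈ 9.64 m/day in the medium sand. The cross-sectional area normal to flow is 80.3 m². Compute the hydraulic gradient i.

0.000541

From Q = K·A·i, i = Q / (K·A) = 0.419 / (9.640 × 80.30) = 0.0005413.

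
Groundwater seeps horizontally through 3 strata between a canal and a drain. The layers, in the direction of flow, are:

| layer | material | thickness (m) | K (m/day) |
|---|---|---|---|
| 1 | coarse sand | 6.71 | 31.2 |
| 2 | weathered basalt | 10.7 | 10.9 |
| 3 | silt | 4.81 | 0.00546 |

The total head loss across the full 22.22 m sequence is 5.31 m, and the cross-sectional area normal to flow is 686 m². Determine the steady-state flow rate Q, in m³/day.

4.13

Flow is perpendicular to layering, so the layers act in series and the equivalent K is the thickness-weighted harmonic mean.
Total thickness L = 6.71 + 10.7 + 4.81 = 22.22 m.
Σ(b_i/K_i) = 6.71/31.2 + 10.7/10.9 + 4.81/0.00546 = 882.1 d.
K_eq = L / Σ(b_i/K_i) = 22.22 / 882.1 = 0.02519 m/day.
Q = K_eq · A · (Δh/L) = 0.02519 × 686 × (5.31/22.22) = 4.129 m³/day.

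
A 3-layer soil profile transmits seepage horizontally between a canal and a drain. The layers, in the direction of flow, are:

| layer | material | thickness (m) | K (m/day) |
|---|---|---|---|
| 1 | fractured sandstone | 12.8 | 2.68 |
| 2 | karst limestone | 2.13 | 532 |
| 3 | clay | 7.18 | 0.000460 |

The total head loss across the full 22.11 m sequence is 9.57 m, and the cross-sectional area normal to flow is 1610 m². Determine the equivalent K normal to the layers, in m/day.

Flow is perpendicular to layering, so the layers act in series and the equivalent K is the thickness-weighted harmonic mean.
Total thickness L = 12.8 + 2.13 + 7.18 = 22.11 m.
Σ(b_i/K_i) = 12.8/2.68 + 2.13/532 + 7.18/0.000460 = 15613 d.
K_eq = L / Σ(b_i/K_i) = 22.11 / 15613 = 0.001416 m/day.

0.00142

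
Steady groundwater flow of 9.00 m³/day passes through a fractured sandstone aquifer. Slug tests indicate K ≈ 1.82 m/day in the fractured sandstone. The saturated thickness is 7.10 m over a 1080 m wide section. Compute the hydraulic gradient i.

Cross-sectional area A = 1080 × 7.10 = 7668 m².
From Q = K·A·i, i = Q / (K·A) = 9.00 / (1.820 × 7668) = 0.0006449.

0.000645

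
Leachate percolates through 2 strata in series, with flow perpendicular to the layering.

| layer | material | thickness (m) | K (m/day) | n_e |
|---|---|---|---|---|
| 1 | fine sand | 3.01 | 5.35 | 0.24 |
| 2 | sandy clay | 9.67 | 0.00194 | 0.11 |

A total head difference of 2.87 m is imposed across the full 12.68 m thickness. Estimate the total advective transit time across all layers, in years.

8.49

With flow normal to the layers, continuity requires the same specific discharge q through every layer.
Σ(b_i/K_i) = 3.01/5.35 + 9.67/0.00194 = 4985 d.
q = Δh / Σ(b_i/K_i) = 2.87 / 4985 = 0.0005757 m/day.
In each layer the seepage velocity is v_i = q/n_i, so the layer transit time is t_i = b_i·n_i / q:
  layer 1 (fine sand): t_1 = 3.01 × 0.24 / 0.0005757 = 1255 d
  layer 2 (sandy clay): t_2 = 9.67 × 0.11 / 0.0005757 = 1848 d
Total t = Σ t_i = 3102 days = 8.494 years.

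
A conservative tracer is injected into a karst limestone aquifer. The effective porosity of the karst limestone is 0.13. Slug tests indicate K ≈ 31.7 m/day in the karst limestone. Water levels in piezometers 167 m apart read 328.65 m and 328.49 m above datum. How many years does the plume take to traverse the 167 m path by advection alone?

Hydraulic gradient i = (328.65 − 328.49) / 167 = 0.16 / 167 = 0.0009581.
Darcy flux q = K · i = 31.70 × 0.0009581 = 0.03037 m/day.
Seepage velocity v = q / n_e = 0.03037 / 0.13 = 0.2336 m/day.
Travel time t = L / v = 167 / 0.2336 = 714.8 days = 1.957 years.

1.96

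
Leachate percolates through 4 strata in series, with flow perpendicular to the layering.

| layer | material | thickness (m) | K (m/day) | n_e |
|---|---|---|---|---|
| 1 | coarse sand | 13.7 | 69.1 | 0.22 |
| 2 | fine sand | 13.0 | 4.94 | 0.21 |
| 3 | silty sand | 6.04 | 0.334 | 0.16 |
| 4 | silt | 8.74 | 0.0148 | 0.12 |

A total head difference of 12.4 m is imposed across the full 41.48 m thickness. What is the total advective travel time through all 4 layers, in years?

With flow normal to the layers, continuity requires the same specific discharge q through every layer.
Σ(b_i/K_i) = 13.7/69.1 + 13.0/4.94 + 6.04/0.334 + 8.74/0.0148 = 611.5 d.
q = Δh / Σ(b_i/K_i) = 12.4 / 611.5 = 0.02028 m/day.
In each layer the seepage velocity is v_i = q/n_i, so the layer transit time is t_i = b_i·n_i / q:
  layer 1 (coarse sand): t_1 = 13.7 × 0.22 / 0.02028 = 148.6 d
  layer 2 (fine sand): t_2 = 13.0 × 0.21 / 0.02028 = 134.6 d
  layer 3 (silty sand): t_3 = 6.04 × 0.16 / 0.02028 = 47.65 d
  layer 4 (silt): t_4 = 8.74 × 0.12 / 0.02028 = 51.72 d
Total t = Σ t_i = 382.6 days = 1.048 years.

1.05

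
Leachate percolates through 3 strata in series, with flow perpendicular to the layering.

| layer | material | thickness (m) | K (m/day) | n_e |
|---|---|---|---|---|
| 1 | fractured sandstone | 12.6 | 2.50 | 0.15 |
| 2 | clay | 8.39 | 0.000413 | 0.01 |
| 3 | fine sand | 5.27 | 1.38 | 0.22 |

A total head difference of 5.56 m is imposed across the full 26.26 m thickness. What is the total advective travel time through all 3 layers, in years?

With flow normal to the layers, continuity requires the same specific discharge q through every layer.
Σ(b_i/K_i) = 12.6/2.50 + 8.39/0.000413 + 5.27/1.38 = 20324 d.
q = Δh / Σ(b_i/K_i) = 5.56 / 20324 = 0.0002736 m/day.
In each layer the seepage velocity is v_i = q/n_i, so the layer transit time is t_i = b_i·n_i / q:
  layer 1 (fractured sandstone): t_1 = 12.6 × 0.15 / 0.0002736 = 6909 d
  layer 2 (clay): t_2 = 8.39 × 0.01 / 0.0002736 = 306.7 d
  layer 3 (fine sand): t_3 = 5.27 × 0.22 / 0.0002736 = 4238 d
Total t = Σ t_i = 11453 days = 31.36 years.

31.4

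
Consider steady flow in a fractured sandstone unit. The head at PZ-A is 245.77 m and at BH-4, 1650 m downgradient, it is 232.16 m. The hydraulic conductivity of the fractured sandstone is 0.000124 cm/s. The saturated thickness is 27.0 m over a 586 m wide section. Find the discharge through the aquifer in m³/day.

Convert K: 0.000124 cm/s × 864 = 0.1071 m/day.
Cross-sectional area A = 586 × 27.0 = 15822 m².
Hydraulic gradient i = (245.77 − 232.16) / 1650 = 13.61 / 1650 = 0.008248.
Darcy's law: Q = K · A · i = 0.1071 × 15822 × 0.008248 = 13.98 m³/day.

14.0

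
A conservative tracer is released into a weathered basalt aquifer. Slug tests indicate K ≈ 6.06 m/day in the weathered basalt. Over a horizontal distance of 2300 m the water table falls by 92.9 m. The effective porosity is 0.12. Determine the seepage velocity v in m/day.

2.04

Hydraulic gradient i = Δh / L = 92.9 / 2300 = 0.04039.
Darcy flux q = K · i = 6.060 × 0.04039 = 0.2448 m/day.
Seepage velocity v = q / n_e = 0.2448 / 0.12 = 2.040 m/day.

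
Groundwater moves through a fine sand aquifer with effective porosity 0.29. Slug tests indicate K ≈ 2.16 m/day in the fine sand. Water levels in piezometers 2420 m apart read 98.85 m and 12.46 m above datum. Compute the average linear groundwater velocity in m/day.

0.266

Hydraulic gradient i = (98.85 − 12.46) / 2420 = 86.39 / 2420 = 0.03570.
Darcy flux q = K · i = 2.160 × 0.03570 = 0.07711 m/day.
Seepage velocity v = q / n_e = 0.07711 / 0.29 = 0.2659 m/day.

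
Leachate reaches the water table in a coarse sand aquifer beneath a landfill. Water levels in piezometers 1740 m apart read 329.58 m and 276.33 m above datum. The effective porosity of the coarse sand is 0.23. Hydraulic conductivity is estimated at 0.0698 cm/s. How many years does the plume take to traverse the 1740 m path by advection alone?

Convert K: 0.0698 cm/s × 864 = 60.31 m/day.
Hydraulic gradient i = (329.58 − 276.33) / 1740 = 53.25 / 1740 = 0.03060.
Darcy flux q = K · i = 60.31 × 0.03060 = 1.846 m/day.
Seepage velocity v = q / n_e = 1.846 / 0.23 = 8.024 m/day.
Travel time t = L / v = 1740 / 8.024 = 216.8 days = 0.5937 years.

0.594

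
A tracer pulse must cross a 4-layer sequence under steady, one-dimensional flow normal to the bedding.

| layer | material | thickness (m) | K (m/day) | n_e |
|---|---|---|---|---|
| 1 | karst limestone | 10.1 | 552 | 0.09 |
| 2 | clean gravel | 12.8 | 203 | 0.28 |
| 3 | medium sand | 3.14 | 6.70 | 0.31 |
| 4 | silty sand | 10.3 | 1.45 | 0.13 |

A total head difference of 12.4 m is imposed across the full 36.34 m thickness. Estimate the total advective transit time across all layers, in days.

With flow normal to the layers, continuity requires the same specific discharge q through every layer.
Σ(b_i/K_i) = 10.1/552 + 12.8/203 + 3.14/6.70 + 10.3/1.45 = 7.653 d.
q = Δh / Σ(b_i/K_i) = 12.4 / 7.653 = 1.620 m/day.
In each layer the seepage velocity is v_i = q/n_i, so the layer transit time is t_i = b_i·n_i / q:
  layer 1 (karst limestone): t_1 = 10.1 × 0.09 / 1.620 = 0.5610 d
  layer 2 (clean gravel): t_2 = 12.8 × 0.28 / 1.620 = 2.212 d
  layer 3 (medium sand): t_3 = 3.14 × 0.31 / 1.620 = 0.6008 d
  layer 4 (silty sand): t_4 = 10.3 × 0.13 / 1.620 = 0.8264 d
Total t = Σ t_i = 4.200 days.

4.20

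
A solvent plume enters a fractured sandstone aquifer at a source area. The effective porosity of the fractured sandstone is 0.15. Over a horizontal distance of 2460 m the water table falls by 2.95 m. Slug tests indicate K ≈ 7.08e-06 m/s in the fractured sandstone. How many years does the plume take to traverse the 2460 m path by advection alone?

Convert K: 7.08e-06 m/s × 86400 = 0.6117 m/day.
Hydraulic gradient i = Δh / L = 2.95 / 2460 = 0.001199.
Darcy flux q = K · i = 0.6117 × 0.001199 = 0.0007336 m/day.
Seepage velocity v = q / n_e = 0.0007336 / 0.15 = 0.004890 m/day.
Travel time t = L / v = 2460 / 0.004890 = 5.030e+05 days = 1377 years.

1380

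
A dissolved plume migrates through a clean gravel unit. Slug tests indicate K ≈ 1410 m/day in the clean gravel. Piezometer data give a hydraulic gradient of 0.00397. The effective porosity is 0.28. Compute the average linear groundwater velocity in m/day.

Hydraulic gradient i = 0.00397.
Darcy flux q = K · i = 1410 × 0.003970 = 5.598 m/day.
Seepage velocity v = q / n_e = 5.598 / 0.28 = 19.99 m/day.

20.0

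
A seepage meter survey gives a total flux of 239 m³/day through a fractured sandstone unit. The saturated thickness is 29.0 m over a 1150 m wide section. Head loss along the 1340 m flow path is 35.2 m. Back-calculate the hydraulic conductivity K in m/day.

0.273

Cross-sectional area A = 1150 × 29.0 = 33350 m².
Hydraulic gradient i = Δh / L = 35.2 / 1340 = 0.02627.
From Q = K·A·i, K = Q / (A·i) = 239 / (33350 × 0.02627) = 0.2728 m/day.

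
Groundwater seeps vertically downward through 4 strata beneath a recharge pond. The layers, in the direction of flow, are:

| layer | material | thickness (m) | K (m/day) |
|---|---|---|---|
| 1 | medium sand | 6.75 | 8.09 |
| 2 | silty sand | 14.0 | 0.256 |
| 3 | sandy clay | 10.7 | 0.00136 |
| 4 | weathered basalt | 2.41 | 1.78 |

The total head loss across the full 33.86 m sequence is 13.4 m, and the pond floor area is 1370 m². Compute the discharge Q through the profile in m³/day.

Flow is perpendicular to layering, so the layers act in series and the equivalent K is the thickness-weighted harmonic mean.
Total thickness L = 6.75 + 14.0 + 10.7 + 2.41 = 33.86 m.
Σ(b_i/K_i) = 6.75/8.09 + 14.0/0.256 + 10.7/0.00136 + 2.41/1.78 = 7925 d.
K_eq = L / Σ(b_i/K_i) = 33.86 / 7925 = 0.004273 m/day.
Q = K_eq · A · (Δh/L) = 0.004273 × 1370 × (13.4/33.86) = 2.317 m³/day.

2.32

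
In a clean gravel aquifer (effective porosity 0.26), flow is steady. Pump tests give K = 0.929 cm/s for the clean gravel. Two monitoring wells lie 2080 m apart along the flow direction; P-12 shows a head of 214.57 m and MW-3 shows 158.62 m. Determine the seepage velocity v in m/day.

83.0

Convert K: 0.929 cm/s × 864 = 802.7 m/day.
Hydraulic gradient i = (214.57 − 158.62) / 2080 = 55.95 / 2080 = 0.02690.
Darcy flux q = K · i = 802.7 × 0.02690 = 21.59 m/day.
Seepage velocity v = q / n_e = 21.59 / 0.26 = 83.04 m/day.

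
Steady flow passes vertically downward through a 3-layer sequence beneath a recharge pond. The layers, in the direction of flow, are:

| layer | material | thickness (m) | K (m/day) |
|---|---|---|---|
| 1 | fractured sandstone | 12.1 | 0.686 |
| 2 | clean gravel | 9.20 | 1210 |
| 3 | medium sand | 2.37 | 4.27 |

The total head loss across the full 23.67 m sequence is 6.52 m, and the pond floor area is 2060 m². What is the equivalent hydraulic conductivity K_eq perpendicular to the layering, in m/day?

Flow is perpendicular to layering, so the layers act in series and the equivalent K is the thickness-weighted harmonic mean.
Total thickness L = 12.1 + 9.20 + 2.37 = 23.67 m.
Σ(b_i/K_i) = 12.1/0.686 + 9.20/1210 + 2.37/4.27 = 18.20 d.
K_eq = L / Σ(b_i/K_i) = 23.67 / 18.20 = 1.300 m/day.

1.30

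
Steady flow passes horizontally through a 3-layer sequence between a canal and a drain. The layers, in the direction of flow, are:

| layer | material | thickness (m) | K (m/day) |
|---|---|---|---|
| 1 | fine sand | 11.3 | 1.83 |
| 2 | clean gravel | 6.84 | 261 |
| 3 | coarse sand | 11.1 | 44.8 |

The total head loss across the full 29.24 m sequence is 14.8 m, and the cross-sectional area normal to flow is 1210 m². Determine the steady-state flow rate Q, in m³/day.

Flow is perpendicular to layering, so the layers act in series and the equivalent K is the thickness-weighted harmonic mean.
Total thickness L = 11.3 + 6.84 + 11.1 = 29.24 m.
Σ(b_i/K_i) = 11.3/1.83 + 6.84/261 + 11.1/44.8 = 6.449 d.
K_eq = L / Σ(b_i/K_i) = 29.24 / 6.449 = 4.534 m/day.
Q = K_eq · A · (Δh/L) = 4.534 × 1210 × (14.8/29.24) = 2777 m³/day.

2780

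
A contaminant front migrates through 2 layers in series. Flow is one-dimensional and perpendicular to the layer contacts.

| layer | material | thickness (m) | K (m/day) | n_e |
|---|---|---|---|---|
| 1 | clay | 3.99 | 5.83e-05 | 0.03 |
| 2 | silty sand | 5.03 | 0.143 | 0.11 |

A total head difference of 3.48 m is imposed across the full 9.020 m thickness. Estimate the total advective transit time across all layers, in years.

36.3

With flow normal to the layers, continuity requires the same specific discharge q through every layer.
Σ(b_i/K_i) = 3.99/5.83e-05 + 5.03/0.143 = 68474 d.
q = Δh / Σ(b_i/K_i) = 3.48 / 68474 = 5.082e-05 m/day.
In each layer the seepage velocity is v_i = q/n_i, so the layer transit time is t_i = b_i·n_i / q:
  layer 1 (clay): t_1 = 3.99 × 0.03 / 5.082e-05 = 2355 d
  layer 2 (silty sand): t_2 = 5.03 × 0.11 / 5.082e-05 = 10887 d
Total t = Σ t_i = 13242 days = 36.26 years.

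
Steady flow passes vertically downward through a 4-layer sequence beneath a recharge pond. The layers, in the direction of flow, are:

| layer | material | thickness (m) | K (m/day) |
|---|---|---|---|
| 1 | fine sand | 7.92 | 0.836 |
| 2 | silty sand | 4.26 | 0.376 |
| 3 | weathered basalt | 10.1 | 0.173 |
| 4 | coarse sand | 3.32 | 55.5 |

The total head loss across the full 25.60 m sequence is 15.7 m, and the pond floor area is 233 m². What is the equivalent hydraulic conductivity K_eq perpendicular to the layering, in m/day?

0.323

Flow is perpendicular to layering, so the layers act in series and the equivalent K is the thickness-weighted harmonic mean.
Total thickness L = 7.92 + 4.26 + 10.1 + 3.32 = 25.60 m.
Σ(b_i/K_i) = 7.92/0.836 + 4.26/0.376 + 10.1/0.173 + 3.32/55.5 = 79.24 d.
K_eq = L / Σ(b_i/K_i) = 25.60 / 79.24 = 0.3230 m/day.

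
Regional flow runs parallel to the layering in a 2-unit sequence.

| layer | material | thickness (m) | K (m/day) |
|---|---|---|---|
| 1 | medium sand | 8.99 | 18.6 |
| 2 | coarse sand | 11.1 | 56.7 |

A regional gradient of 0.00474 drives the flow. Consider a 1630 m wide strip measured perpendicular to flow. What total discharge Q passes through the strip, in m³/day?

Flow is parallel to layering, so each bed carries its own Darcy discharge and the transmissivities add.
Σ(K_i·b_i) = 18.6×8.99 + 56.7×11.1 = 796.6 m²/day.
Hydraulic gradient i = 0.00474.
Q = Σ(K_i·b_i) · W · i = 796.6 × 1630 × 0.004740 = 6155 m³/day.

6150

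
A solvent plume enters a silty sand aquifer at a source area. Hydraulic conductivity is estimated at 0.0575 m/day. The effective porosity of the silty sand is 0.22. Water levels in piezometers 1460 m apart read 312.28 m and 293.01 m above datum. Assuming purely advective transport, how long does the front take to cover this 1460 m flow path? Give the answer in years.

Hydraulic gradient i = (312.28 − 293.01) / 1460 = 19.27 / 1460 = 0.01320.
Darcy flux q = K · i = 0.05750 × 0.01320 = 0.0007589 m/day.
Seepage velocity v = q / n_e = 0.0007589 / 0.22 = 0.003450 m/day.
Travel time t = L / v = 1460 / 0.003450 = 4.232e+05 days = 1159 years.

1160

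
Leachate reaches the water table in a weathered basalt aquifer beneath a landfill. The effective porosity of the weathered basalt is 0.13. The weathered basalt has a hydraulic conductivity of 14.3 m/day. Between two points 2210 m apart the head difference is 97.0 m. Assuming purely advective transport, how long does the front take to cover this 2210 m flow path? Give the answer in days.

458

Hydraulic gradient i = Δh / L = 97.0 / 2210 = 0.04389.
Darcy flux q = K · i = 14.30 × 0.04389 = 0.6276 m/day.
Seepage velocity v = q / n_e = 0.6276 / 0.13 = 4.828 m/day.
Travel time t = L / v = 2210 / 4.828 = 457.7 days.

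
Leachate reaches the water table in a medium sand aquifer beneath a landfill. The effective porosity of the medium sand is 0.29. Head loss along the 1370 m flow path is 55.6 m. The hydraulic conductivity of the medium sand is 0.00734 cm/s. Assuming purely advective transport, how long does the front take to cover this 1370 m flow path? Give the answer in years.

Convert K: 0.00734 cm/s × 864 = 6.342 m/day.
Hydraulic gradient i = Δh / L = 55.6 / 1370 = 0.04058.
Darcy flux q = K · i = 6.342 × 0.04058 = 0.2574 m/day.
Seepage velocity v = q / n_e = 0.2574 / 0.29 = 0.8875 m/day.
Travel time t = L / v = 1370 / 0.8875 = 1544 days = 4.226 years.

4.23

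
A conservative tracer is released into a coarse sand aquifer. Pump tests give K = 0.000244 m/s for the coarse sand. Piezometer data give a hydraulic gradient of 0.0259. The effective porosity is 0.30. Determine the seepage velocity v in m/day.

1.82

Convert K: 0.000244 m/s × 86400 = 21.08 m/day.
Hydraulic gradient i = 0.0259.
Darcy flux q = K · i = 21.08 × 0.02590 = 0.5460 m/day.
Seepage velocity v = q / n_e = 0.5460 / 0.30 = 1.820 m/day.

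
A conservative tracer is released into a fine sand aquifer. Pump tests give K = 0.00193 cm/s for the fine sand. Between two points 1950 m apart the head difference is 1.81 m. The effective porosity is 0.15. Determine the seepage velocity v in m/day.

Convert K: 0.00193 cm/s × 864 = 1.668 m/day.
Hydraulic gradient i = Δh / L = 1.81 / 1950 = 0.0009282.
Darcy flux q = K · i = 1.668 × 0.0009282 = 0.001548 m/day.
Seepage velocity v = q / n_e = 0.001548 / 0.15 = 0.01032 m/day.

0.0103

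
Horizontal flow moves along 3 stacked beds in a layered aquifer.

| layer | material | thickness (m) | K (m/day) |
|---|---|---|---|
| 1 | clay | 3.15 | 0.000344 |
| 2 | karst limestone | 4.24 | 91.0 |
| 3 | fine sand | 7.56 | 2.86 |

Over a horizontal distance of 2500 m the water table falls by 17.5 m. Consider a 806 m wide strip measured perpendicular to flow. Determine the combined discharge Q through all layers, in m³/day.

Flow is parallel to layering, so each bed carries its own Darcy discharge and the transmissivities add.
Σ(K_i·b_i) = 0.000344×3.15 + 91.0×4.24 + 2.86×7.56 = 407.5 m²/day.
Hydraulic gradient i = Δh / L = 17.5 / 2500 = 0.007000.
Q = Σ(K_i·b_i) · W · i = 407.5 × 806 × 0.007000 = 2299 m³/day.

2300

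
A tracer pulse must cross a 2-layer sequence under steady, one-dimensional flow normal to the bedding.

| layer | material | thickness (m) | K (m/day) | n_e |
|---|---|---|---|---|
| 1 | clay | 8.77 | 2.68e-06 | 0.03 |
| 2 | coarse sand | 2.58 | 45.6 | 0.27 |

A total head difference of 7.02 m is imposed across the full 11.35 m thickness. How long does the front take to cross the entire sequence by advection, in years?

1220

With flow normal to the layers, continuity requires the same specific discharge q through every layer.
Σ(b_i/K_i) = 8.77/2.68e-06 + 2.58/45.6 = 3.272e+06 d.
q = Δh / Σ(b_i/K_i) = 7.02 / 3.272e+06 = 2.145e-06 m/day.
In each layer the seepage velocity is v_i = q/n_i, so the layer transit time is t_i = b_i·n_i / q:
  layer 1 (clay): t_1 = 8.77 × 0.03 / 2.145e-06 = 1.226e+05 d
  layer 2 (coarse sand): t_2 = 2.58 × 0.27 / 2.145e-06 = 3.247e+05 d
Total t = Σ t_i = 4.474e+05 days = 1225 years.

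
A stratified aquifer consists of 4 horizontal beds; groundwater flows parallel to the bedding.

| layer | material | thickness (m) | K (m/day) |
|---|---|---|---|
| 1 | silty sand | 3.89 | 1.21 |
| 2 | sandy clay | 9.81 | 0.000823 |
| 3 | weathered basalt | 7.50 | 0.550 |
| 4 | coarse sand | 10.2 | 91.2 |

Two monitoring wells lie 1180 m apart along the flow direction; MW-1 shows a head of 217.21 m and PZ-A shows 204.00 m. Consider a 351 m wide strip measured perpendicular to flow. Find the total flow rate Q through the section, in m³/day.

3690

Flow is parallel to layering, so each bed carries its own Darcy discharge and the transmissivities add.
Σ(K_i·b_i) = 1.21×3.89 + 0.000823×9.81 + 0.550×7.50 + 91.2×10.2 = 939.1 m²/day.
Hydraulic gradient i = (217.21 − 204.00) / 1180 = 13.21 / 1180 = 0.01119.
Q = Σ(K_i·b_i) · W · i = 939.1 × 351 × 0.01119 = 3690 m³/day.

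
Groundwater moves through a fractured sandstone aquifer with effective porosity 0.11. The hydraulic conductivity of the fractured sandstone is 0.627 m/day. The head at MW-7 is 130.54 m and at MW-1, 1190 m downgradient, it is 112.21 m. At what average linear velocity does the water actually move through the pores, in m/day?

Hydraulic gradient i = (130.54 − 112.21) / 1190 = 18.33 / 1190 = 0.01540.
Darcy flux q = K · i = 0.6270 × 0.01540 = 0.009658 m/day.
Seepage velocity v = q / n_e = 0.009658 / 0.11 = 0.08780 m/day.

0.0878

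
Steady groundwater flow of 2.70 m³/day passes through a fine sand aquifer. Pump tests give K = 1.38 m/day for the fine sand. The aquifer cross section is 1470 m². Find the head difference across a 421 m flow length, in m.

0.560

From Q = K·A·i, i = Q / (K·A) = 2.70 / (1.380 × 1470) = 0.001331.
Head loss Δh = i · L = 0.001331 × 421 = 0.5603 m.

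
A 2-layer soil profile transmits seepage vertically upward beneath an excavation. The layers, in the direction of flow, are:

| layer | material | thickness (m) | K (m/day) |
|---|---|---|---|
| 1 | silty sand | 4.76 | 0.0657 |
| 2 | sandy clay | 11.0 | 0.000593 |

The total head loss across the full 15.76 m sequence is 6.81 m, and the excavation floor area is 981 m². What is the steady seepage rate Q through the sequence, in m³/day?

Flow is perpendicular to layering, so the layers act in series and the equivalent K is the thickness-weighted harmonic mean.
Total thickness L = 4.76 + 11.0 = 15.76 m.
Σ(b_i/K_i) = 4.76/0.0657 + 11.0/0.000593 = 18622 d.
K_eq = L / Σ(b_i/K_i) = 15.76 / 18622 = 0.0008463 m/day.
Q = K_eq · A · (Δh/L) = 0.0008463 × 981 × (6.81/15.76) = 0.3587 m³/day.

0.359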